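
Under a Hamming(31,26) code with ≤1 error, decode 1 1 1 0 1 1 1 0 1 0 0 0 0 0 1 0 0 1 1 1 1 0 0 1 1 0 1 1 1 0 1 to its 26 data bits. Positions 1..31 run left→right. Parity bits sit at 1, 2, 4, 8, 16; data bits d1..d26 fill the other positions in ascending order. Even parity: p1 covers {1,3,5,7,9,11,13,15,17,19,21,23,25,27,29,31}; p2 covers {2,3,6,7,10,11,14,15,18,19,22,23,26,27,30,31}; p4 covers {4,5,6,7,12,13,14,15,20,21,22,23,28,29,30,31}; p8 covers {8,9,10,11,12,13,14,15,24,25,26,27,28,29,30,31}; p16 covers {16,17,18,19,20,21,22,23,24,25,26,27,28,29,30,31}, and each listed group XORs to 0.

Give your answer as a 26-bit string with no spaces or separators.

s1 (pos 1,3,5,7,9,11,13,15,17,19,21,23,25,27,29,31): 1⊕1⊕1⊕1⊕1⊕0⊕0⊕1⊕0⊕1⊕1⊕0⊕1⊕1⊕1⊕1 = 0
s2 (pos 2,3,6,7,10,11,14,15,18,19,22,23,26,27,30,31): 1⊕1⊕1⊕1⊕0⊕0⊕0⊕1⊕1⊕1⊕0⊕0⊕0⊕1⊕0⊕1 = 1
s4 (pos 4,5,6,7,12,13,14,15,20,21,22,23,28,29,30,31): 0⊕1⊕1⊕1⊕0⊕0⊕0⊕1⊕1⊕1⊕0⊕0⊕1⊕1⊕0⊕1 = 1
s8 (pos 8,9,10,11,12,13,14,15,24,25,26,27,28,29,30,31): 0⊕1⊕0⊕0⊕0⊕0⊕0⊕1⊕1⊕1⊕0⊕1⊕1⊕1⊕0⊕1 = 0
s16 (pos 16,17,18,19,20,21,22,23,24,25,26,27,28,29,30,31): 0⊕0⊕1⊕1⊕1⊕1⊕0⊕0⊕1⊕1⊕0⊕1⊕1⊕1⊕0⊕1 = 0
Syndrome s16…s1 = 00110 → error at position 6.
Flip position 6: 1110111010000010011110011011101 → 1110101010000010011110011011101
Read data bits from positions 3,5,6,7,9,10,11,12,13,14,15,17,18,19,20,21,22,23,24,25,26,27,28,29,30,31: 11011000001011110011011101

11011000001011110011011101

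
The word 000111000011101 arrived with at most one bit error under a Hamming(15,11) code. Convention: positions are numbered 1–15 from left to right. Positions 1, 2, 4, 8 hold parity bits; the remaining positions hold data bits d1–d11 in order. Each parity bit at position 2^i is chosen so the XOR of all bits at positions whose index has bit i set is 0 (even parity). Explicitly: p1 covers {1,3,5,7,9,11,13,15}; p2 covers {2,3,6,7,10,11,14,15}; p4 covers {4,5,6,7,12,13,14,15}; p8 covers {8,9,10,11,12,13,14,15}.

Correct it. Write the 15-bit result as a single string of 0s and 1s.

s1 (pos 1,3,5,7,9,11,13,15): 0⊕0⊕1⊕0⊕0⊕1⊕1⊕1 = 0
s2 (pos 2,3,6,7,10,11,14,15): 0⊕0⊕1⊕0⊕0⊕1⊕0⊕1 = 1
s4 (pos 4,5,6,7,12,13,14,15): 1⊕1⊕1⊕0⊕1⊕1⊕0⊕1 = 0
s8 (pos 8,9,10,11,12,13,14,15): 0⊕0⊕0⊕1⊕1⊕1⊕0⊕1 = 0
Syndrome s8…s1 = 0010 → error at position 2.
Flip position 2: 000111000011101 → 010111000011101

010111000011101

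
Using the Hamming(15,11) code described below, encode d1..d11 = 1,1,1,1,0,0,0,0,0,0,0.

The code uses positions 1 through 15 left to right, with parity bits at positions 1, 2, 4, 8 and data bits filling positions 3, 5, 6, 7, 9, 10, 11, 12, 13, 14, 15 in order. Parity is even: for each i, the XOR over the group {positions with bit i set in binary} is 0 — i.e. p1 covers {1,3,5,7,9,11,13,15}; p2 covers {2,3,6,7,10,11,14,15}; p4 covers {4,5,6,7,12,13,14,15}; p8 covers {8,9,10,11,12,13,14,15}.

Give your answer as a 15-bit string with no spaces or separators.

111111100000000

Place data at non-parity positions: p1 p2 1 p4 1 1 1 p8 0 0 0 0 0 0 0
p1 (pos 1,3,5,7,9,11,13,15): XOR of data positions = 1⊕1⊕1⊕0⊕0⊕0⊕0 = 1
p2 (pos 2,3,6,7,10,11,14,15): XOR of data positions = 1⊕1⊕1⊕0⊕0⊕0⊕0 = 1
p4 (pos 4,5,6,7,12,13,14,15): XOR of data positions = 1⊕1⊕1⊕0⊕0⊕0⊕0 = 1
p8 (pos 8,9,10,11,12,13,14,15): XOR of data positions = 0⊕0⊕0⊕0⊕0⊕0⊕0 = 0
Codeword: 111111100000000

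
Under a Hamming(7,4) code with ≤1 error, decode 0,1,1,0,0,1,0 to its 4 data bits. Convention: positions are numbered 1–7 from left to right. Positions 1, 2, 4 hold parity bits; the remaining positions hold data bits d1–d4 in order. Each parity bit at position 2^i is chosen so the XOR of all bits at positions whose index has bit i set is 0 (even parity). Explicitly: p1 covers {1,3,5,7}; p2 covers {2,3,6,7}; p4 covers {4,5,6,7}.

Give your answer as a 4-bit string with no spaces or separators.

1011

s1 (pos 1,3,5,7): 0⊕1⊕0⊕0 = 1
s2 (pos 2,3,6,7): 1⊕1⊕1⊕0 = 1
s4 (pos 4,5,6,7): 0⊕0⊕1⊕0 = 1
Syndrome s4…s1 = 111 → error at position 7.
Flip position 7: 0110010 → 0110011
Read data bits from positions 3,5,6,7: 1011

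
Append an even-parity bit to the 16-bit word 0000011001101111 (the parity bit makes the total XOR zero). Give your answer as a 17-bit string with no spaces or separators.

00000110011011110

XOR of the 16 data bits: 0⊕0⊕0⊕0⊕0⊕1⊕1⊕0⊕0⊕1⊕1⊕0⊕1⊕1⊕1⊕1 = 0
Parity bit = 0 (so all 17 bits XOR to 0).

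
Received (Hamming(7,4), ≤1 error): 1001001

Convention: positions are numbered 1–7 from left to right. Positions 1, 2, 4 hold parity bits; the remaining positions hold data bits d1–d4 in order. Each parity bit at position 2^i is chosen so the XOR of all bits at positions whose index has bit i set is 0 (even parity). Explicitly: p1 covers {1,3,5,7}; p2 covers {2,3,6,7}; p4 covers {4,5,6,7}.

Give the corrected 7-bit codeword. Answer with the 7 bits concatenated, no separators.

s1 (pos 1,3,5,7): 1⊕0⊕0⊕1 = 0
s2 (pos 2,3,6,7): 0⊕0⊕0⊕1 = 1
s4 (pos 4,5,6,7): 1⊕0⊕0⊕1 = 0
Syndrome s4…s1 = 010 → error at position 2.
Flip position 2: 1001001 → 1101001

1101001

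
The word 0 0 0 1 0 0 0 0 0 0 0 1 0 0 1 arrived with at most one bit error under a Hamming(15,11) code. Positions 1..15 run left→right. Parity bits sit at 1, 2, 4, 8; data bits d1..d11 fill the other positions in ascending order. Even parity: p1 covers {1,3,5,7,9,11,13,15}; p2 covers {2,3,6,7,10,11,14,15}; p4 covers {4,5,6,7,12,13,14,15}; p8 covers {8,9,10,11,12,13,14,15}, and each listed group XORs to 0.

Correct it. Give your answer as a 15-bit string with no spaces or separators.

000100100001001

s1 (pos 1,3,5,7,9,11,13,15): 0⊕0⊕0⊕0⊕0⊕0⊕0⊕1 = 1
s2 (pos 2,3,6,7,10,11,14,15): 0⊕0⊕0⊕0⊕0⊕0⊕0⊕1 = 1
s4 (pos 4,5,6,7,12,13,14,15): 1⊕0⊕0⊕0⊕1⊕0⊕0⊕1 = 1
s8 (pos 8,9,10,11,12,13,14,15): 0⊕0⊕0⊕0⊕1⊕0⊕0⊕1 = 0
Syndrome s8…s1 = 0111 → error at position 7.
Flip position 7: 000100000001001 → 000100100001001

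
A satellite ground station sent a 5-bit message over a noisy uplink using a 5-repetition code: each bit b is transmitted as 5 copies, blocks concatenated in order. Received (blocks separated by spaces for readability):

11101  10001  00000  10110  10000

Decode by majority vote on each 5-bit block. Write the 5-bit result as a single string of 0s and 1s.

10010

Block 1 (11101): 4 ones → 1
Block 2 (10001): 2 ones → 0
Block 3 (00000): 0 ones → 0
Block 4 (10110): 3 ones → 1
Block 5 (10000): 1 one → 0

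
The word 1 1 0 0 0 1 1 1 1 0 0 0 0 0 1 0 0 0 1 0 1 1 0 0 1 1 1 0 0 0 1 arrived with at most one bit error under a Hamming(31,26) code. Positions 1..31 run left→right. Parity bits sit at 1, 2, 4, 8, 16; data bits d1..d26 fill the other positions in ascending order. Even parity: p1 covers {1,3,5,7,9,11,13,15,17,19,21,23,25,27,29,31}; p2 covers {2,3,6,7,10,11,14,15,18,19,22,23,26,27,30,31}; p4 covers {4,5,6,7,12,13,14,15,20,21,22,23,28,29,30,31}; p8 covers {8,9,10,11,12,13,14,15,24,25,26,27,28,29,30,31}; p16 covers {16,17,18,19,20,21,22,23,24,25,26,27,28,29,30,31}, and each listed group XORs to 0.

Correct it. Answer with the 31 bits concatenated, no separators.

s1 (pos 1,3,5,7,9,11,13,15,17,19,21,23,25,27,29,31): 1⊕0⊕0⊕1⊕1⊕0⊕0⊕1⊕0⊕1⊕1⊕0⊕1⊕1⊕0⊕1 = 1
s2 (pos 2,3,6,7,10,11,14,15,18,19,22,23,26,27,30,31): 1⊕0⊕1⊕1⊕0⊕0⊕0⊕1⊕0⊕1⊕1⊕0⊕1⊕1⊕0⊕1 = 1
s4 (pos 4,5,6,7,12,13,14,15,20,21,22,23,28,29,30,31): 0⊕0⊕1⊕1⊕0⊕0⊕0⊕1⊕0⊕1⊕1⊕0⊕0⊕0⊕0⊕1 = 0
s8 (pos 8,9,10,11,12,13,14,15,24,25,26,27,28,29,30,31): 1⊕1⊕0⊕0⊕0⊕0⊕0⊕1⊕0⊕1⊕1⊕1⊕0⊕0⊕0⊕1 = 1
s16 (pos 16,17,18,19,20,21,22,23,24,25,26,27,28,29,30,31): 0⊕0⊕0⊕1⊕0⊕1⊕1⊕0⊕0⊕1⊕1⊕1⊕0⊕0⊕0⊕1 = 1
Syndrome s16…s1 = 11011 → error at position 27.
Flip position 27: 1100011110000010001011001110001 → 1100011110000010001011001100001

1100011110000010001011001100001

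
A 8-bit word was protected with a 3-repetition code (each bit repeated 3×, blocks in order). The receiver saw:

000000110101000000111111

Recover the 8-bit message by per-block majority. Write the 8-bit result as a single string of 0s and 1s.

00110011

Block 1 (000): 0 ones → 0
Block 2 (000): 0 ones → 0
Block 3 (110): 2 ones → 1
Block 4 (101): 2 ones → 1
Block 5 (000): 0 ones → 0
Block 6 (000): 0 ones → 0
Block 7 (111): 3 ones → 1
Block 8 (111): 3 ones → 1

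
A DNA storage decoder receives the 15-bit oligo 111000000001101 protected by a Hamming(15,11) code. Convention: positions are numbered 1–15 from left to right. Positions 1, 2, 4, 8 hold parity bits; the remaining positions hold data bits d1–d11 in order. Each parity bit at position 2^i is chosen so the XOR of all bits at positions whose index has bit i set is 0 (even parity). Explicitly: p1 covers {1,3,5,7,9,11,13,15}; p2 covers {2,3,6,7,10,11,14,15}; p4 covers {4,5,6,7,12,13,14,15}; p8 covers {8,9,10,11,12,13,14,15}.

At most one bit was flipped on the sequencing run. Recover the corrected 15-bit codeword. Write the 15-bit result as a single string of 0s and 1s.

111000000001111

s1 (pos 1,3,5,7,9,11,13,15): 1⊕1⊕0⊕0⊕0⊕0⊕1⊕1 = 0
s2 (pos 2,3,6,7,10,11,14,15): 1⊕1⊕0⊕0⊕0⊕0⊕0⊕1 = 1
s4 (pos 4,5,6,7,12,13,14,15): 0⊕0⊕0⊕0⊕1⊕1⊕0⊕1 = 1
s8 (pos 8,9,10,11,12,13,14,15): 0⊕0⊕0⊕0⊕1⊕1⊕0⊕1 = 1
Syndrome s8…s1 = 1110 → error at position 14.
Flip position 14: 111000000001101 → 111000000001111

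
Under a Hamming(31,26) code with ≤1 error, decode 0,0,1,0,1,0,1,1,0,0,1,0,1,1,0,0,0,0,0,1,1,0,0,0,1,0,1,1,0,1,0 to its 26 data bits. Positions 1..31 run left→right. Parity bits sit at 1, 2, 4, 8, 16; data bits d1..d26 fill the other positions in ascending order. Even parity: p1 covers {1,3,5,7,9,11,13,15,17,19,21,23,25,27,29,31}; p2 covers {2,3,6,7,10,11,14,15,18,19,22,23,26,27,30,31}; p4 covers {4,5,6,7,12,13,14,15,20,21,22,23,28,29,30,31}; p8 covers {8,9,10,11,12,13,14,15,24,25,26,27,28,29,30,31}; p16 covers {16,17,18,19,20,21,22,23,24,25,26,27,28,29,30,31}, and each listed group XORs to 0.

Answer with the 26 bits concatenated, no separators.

11010010110000110001011010

s1 (pos 1,3,5,7,9,11,13,15,17,19,21,23,25,27,29,31): 0⊕1⊕1⊕1⊕0⊕1⊕1⊕0⊕0⊕0⊕1⊕0⊕1⊕1⊕0⊕0 = 0
s2 (pos 2,3,6,7,10,11,14,15,18,19,22,23,26,27,30,31): 0⊕1⊕0⊕1⊕0⊕1⊕1⊕0⊕0⊕0⊕0⊕0⊕0⊕1⊕1⊕0 = 0
s4 (pos 4,5,6,7,12,13,14,15,20,21,22,23,28,29,30,31): 0⊕1⊕0⊕1⊕0⊕1⊕1⊕0⊕1⊕1⊕0⊕0⊕1⊕0⊕1⊕0 = 0
s8 (pos 8,9,10,11,12,13,14,15,24,25,26,27,28,29,30,31): 1⊕0⊕0⊕1⊕0⊕1⊕1⊕0⊕0⊕1⊕0⊕1⊕1⊕0⊕1⊕0 = 0
s16 (pos 16,17,18,19,20,21,22,23,24,25,26,27,28,29,30,31): 0⊕0⊕0⊕0⊕1⊕1⊕0⊕0⊕0⊕1⊕0⊕1⊕1⊕0⊕1⊕0 = 0
Syndrome s16…s1 = 00000 → no error.
Read data bits from positions 3,5,6,7,9,10,11,12,13,14,15,17,18,19,20,21,22,23,24,25,26,27,28,29,30,31: 11010010110000110001011010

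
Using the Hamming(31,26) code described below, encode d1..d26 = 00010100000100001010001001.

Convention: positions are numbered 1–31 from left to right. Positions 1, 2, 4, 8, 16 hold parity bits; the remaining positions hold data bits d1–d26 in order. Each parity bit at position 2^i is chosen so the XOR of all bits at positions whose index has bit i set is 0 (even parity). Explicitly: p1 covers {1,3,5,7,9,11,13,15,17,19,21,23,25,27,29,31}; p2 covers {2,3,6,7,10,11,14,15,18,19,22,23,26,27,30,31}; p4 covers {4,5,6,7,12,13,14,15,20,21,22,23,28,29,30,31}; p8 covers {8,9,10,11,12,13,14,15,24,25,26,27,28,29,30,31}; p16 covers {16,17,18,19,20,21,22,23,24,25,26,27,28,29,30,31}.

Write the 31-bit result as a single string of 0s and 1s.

Place data at non-parity positions: p1 p2 0 p4 0 0 1 p8 0 1 0 0 0 0 0 p16 1 0 0 0 0 1 0 1 0 0 0 1 0 0 1
p1 (pos 1,3,5,7,9,11,13,15,17,19,21,23,25,27,29,31): XOR of data positions = 0⊕0⊕1⊕0⊕0⊕0⊕0⊕1⊕0⊕0⊕0⊕0⊕0⊕0⊕1 = 1
p2 (pos 2,3,6,7,10,11,14,15,18,19,22,23,26,27,30,31): XOR of data positions = 0⊕0⊕1⊕1⊕0⊕0⊕0⊕0⊕0⊕1⊕0⊕0⊕0⊕0⊕1 = 0
p4 (pos 4,5,6,7,12,13,14,15,20,21,22,23,28,29,30,31): XOR of data positions = 0⊕0⊕1⊕0⊕0⊕0⊕0⊕0⊕0⊕1⊕0⊕1⊕0⊕0⊕1 = 0
p8 (pos 8,9,10,11,12,13,14,15,24,25,26,27,28,29,30,31): XOR of data positions = 0⊕1⊕0⊕0⊕0⊕0⊕0⊕1⊕0⊕0⊕0⊕1⊕0⊕0⊕1 = 0
p16 (pos 16,17,18,19,20,21,22,23,24,25,26,27,28,29,30,31): XOR of data positions = 1⊕0⊕0⊕0⊕0⊕1⊕0⊕1⊕0⊕0⊕0⊕1⊕0⊕0⊕1 = 1
Codeword: 1000001001000001100001010001001

1000001001000001100001010001001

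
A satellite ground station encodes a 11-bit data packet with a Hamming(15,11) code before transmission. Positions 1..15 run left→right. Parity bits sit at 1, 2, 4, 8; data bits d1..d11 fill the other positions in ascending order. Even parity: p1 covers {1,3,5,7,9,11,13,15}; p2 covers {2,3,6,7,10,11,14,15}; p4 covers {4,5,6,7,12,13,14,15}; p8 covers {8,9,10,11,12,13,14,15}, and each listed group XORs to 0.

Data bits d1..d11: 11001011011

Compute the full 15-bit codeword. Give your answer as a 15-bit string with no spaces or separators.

101010011011011

Place data at non-parity positions: p1 p2 1 p4 1 0 0 p8 1 0 1 1 0 1 1
p1 (pos 1,3,5,7,9,11,13,15): XOR of data positions = 1⊕1⊕0⊕1⊕1⊕0⊕1 = 1
p2 (pos 2,3,6,7,10,11,14,15): XOR of data positions = 1⊕0⊕0⊕0⊕1⊕1⊕1 = 0
p4 (pos 4,5,6,7,12,13,14,15): XOR of data positions = 1⊕0⊕0⊕1⊕0⊕1⊕1 = 0
p8 (pos 8,9,10,11,12,13,14,15): XOR of data positions = 1⊕0⊕1⊕1⊕0⊕1⊕1 = 1
Codeword: 101010011011011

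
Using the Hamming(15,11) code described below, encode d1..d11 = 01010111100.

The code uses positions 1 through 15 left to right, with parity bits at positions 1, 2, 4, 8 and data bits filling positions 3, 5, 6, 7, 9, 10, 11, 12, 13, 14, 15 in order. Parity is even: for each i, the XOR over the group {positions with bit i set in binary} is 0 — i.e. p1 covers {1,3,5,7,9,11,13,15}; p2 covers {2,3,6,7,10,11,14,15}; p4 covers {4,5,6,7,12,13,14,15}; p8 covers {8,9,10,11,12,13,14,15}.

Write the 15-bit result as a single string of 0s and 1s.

010010100111100

Place data at non-parity positions: p1 p2 0 p4 1 0 1 p8 0 1 1 1 1 0 0
p1 (pos 1,3,5,7,9,11,13,15): XOR of data positions = 0⊕1⊕1⊕0⊕1⊕1⊕0 = 0
p2 (pos 2,3,6,7,10,11,14,15): XOR of data positions = 0⊕0⊕1⊕1⊕1⊕0⊕0 = 1
p4 (pos 4,5,6,7,12,13,14,15): XOR of data positions = 1⊕0⊕1⊕1⊕1⊕0⊕0 = 0
p8 (pos 8,9,10,11,12,13,14,15): XOR of data positions = 0⊕1⊕1⊕1⊕1⊕0⊕0 = 0
Codeword: 010010100111100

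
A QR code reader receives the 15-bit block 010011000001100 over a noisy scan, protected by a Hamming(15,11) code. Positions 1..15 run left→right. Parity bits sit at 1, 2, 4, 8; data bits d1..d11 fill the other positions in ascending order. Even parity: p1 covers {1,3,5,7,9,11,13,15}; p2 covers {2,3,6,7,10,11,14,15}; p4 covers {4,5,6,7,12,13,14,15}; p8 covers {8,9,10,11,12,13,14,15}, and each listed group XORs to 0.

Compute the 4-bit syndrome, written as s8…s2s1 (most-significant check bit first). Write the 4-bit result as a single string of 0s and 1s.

s1 (pos 1,3,5,7,9,11,13,15): 0⊕0⊕1⊕0⊕0⊕0⊕1⊕0 = 0
s2 (pos 2,3,6,7,10,11,14,15): 1⊕0⊕1⊕0⊕0⊕0⊕0⊕0 = 0
s4 (pos 4,5,6,7,12,13,14,15): 0⊕1⊕1⊕0⊕1⊕1⊕0⊕0 = 0
s8 (pos 8,9,10,11,12,13,14,15): 0⊕0⊕0⊕0⊕1⊕1⊕0⊕0 = 0
Syndrome s8…s1 = 0000 → no error.

0000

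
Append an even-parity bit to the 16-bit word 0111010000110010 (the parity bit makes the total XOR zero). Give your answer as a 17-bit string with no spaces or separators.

XOR of the 16 data bits: 0⊕1⊕1⊕1⊕0⊕1⊕0⊕0⊕0⊕0⊕1⊕1⊕0⊕0⊕1⊕0 = 1
Parity bit = 1 (so all 17 bits XOR to 0).

01110100001100101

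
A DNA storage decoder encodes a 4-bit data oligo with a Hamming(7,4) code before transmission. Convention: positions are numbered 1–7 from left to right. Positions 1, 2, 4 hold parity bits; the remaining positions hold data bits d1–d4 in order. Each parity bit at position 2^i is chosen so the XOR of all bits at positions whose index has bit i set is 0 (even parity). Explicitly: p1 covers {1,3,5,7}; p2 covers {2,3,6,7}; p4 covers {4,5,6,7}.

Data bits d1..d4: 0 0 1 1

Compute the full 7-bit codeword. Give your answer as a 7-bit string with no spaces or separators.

Place data at non-parity positions: p1 p2 0 p4 0 1 1
p1 (pos 1,3,5,7): XOR of data positions = 0⊕0⊕1 = 1
p2 (pos 2,3,6,7): XOR of data positions = 0⊕1⊕1 = 0
p4 (pos 4,5,6,7): XOR of data positions = 0⊕1⊕1 = 0
Codeword: 1000011

1000011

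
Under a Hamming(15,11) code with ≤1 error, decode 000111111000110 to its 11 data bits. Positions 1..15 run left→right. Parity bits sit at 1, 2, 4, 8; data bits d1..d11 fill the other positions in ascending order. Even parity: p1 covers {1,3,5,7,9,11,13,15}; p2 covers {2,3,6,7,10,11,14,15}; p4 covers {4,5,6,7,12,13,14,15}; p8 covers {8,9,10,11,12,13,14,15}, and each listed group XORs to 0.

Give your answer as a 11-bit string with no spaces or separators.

01111000110

s1 (pos 1,3,5,7,9,11,13,15): 0⊕0⊕1⊕1⊕1⊕0⊕1⊕0 = 0
s2 (pos 2,3,6,7,10,11,14,15): 0⊕0⊕1⊕1⊕0⊕0⊕1⊕0 = 1
s4 (pos 4,5,6,7,12,13,14,15): 1⊕1⊕1⊕1⊕0⊕1⊕1⊕0 = 0
s8 (pos 8,9,10,11,12,13,14,15): 1⊕1⊕0⊕0⊕0⊕1⊕1⊕0 = 0
Syndrome s8…s1 = 0010 → error at position 2.
Flip position 2: 000111111000110 → 010111111000110
Read data bits from positions 3,5,6,7,9,10,11,12,13,14,15: 01111000110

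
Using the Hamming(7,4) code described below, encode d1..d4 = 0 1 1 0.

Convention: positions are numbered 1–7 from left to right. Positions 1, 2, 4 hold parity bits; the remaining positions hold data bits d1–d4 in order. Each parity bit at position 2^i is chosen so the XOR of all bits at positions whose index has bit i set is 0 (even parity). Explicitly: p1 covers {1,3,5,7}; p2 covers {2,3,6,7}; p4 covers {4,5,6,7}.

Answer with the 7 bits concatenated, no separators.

1100110

Place data at non-parity positions: p1 p2 0 p4 1 1 0
p1 (pos 1,3,5,7): XOR of data positions = 0⊕1⊕0 = 1
p2 (pos 2,3,6,7): XOR of data positions = 0⊕1⊕0 = 1
p4 (pos 4,5,6,7): XOR of data positions = 1⊕1⊕0 = 0
Codeword: 1100110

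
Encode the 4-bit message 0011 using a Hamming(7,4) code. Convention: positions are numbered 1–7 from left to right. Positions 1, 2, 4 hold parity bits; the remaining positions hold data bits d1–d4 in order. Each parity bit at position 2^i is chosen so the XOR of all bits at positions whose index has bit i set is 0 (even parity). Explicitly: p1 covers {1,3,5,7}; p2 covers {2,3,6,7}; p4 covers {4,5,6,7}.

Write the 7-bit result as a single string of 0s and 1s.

1000011

Place data at non-parity positions: p1 p2 0 p4 0 1 1
p1 (pos 1,3,5,7): XOR of data positions = 0⊕0⊕1 = 1
p2 (pos 2,3,6,7): XOR of data positions = 0⊕1⊕1 = 0
p4 (pos 4,5,6,7): XOR of data positions = 0⊕1⊕1 = 0
Codeword: 1000011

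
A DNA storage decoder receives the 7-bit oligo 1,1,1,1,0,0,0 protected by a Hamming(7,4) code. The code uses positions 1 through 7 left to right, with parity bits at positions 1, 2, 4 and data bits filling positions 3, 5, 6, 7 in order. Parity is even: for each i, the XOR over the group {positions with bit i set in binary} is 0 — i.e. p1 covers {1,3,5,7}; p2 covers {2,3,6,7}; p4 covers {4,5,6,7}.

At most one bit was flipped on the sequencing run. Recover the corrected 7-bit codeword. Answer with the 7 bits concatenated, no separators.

s1 (pos 1,3,5,7): 1⊕1⊕0⊕0 = 0
s2 (pos 2,3,6,7): 1⊕1⊕0⊕0 = 0
s4 (pos 4,5,6,7): 1⊕0⊕0⊕0 = 1
Syndrome s4…s1 = 100 → error at position 4.
Flip position 4: 1111000 → 1110000

1110000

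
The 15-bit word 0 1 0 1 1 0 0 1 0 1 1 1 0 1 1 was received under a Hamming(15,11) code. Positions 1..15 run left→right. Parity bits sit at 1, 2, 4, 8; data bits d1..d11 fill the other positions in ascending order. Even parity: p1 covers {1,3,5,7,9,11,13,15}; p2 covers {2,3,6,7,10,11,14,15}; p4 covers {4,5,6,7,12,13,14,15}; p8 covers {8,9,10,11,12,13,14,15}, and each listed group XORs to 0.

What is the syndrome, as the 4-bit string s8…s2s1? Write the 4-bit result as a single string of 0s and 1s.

s1 (pos 1,3,5,7,9,11,13,15): 0⊕0⊕1⊕0⊕0⊕1⊕0⊕1 = 1
s2 (pos 2,3,6,7,10,11,14,15): 1⊕0⊕0⊕0⊕1⊕1⊕1⊕1 = 1
s4 (pos 4,5,6,7,12,13,14,15): 1⊕1⊕0⊕0⊕1⊕0⊕1⊕1 = 1
s8 (pos 8,9,10,11,12,13,14,15): 1⊕0⊕1⊕1⊕1⊕0⊕1⊕1 = 0
Syndrome s8…s1 = 0111 → error at position 7.

0111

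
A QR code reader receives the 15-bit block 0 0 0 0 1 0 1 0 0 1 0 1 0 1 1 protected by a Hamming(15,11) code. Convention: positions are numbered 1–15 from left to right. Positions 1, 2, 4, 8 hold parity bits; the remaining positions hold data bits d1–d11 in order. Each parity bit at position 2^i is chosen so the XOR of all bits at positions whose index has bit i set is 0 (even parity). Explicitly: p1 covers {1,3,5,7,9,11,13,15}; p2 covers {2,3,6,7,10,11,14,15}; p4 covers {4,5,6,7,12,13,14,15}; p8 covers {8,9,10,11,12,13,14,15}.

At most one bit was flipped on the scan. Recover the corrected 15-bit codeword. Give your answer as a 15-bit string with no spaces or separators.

s1 (pos 1,3,5,7,9,11,13,15): 0⊕0⊕1⊕1⊕0⊕0⊕0⊕1 = 1
s2 (pos 2,3,6,7,10,11,14,15): 0⊕0⊕0⊕1⊕1⊕0⊕1⊕1 = 0
s4 (pos 4,5,6,7,12,13,14,15): 0⊕1⊕0⊕1⊕1⊕0⊕1⊕1 = 1
s8 (pos 8,9,10,11,12,13,14,15): 0⊕0⊕1⊕0⊕1⊕0⊕1⊕1 = 0
Syndrome s8…s1 = 0101 → error at position 5.
Flip position 5: 000010100101011 → 000000100101011

000000100101011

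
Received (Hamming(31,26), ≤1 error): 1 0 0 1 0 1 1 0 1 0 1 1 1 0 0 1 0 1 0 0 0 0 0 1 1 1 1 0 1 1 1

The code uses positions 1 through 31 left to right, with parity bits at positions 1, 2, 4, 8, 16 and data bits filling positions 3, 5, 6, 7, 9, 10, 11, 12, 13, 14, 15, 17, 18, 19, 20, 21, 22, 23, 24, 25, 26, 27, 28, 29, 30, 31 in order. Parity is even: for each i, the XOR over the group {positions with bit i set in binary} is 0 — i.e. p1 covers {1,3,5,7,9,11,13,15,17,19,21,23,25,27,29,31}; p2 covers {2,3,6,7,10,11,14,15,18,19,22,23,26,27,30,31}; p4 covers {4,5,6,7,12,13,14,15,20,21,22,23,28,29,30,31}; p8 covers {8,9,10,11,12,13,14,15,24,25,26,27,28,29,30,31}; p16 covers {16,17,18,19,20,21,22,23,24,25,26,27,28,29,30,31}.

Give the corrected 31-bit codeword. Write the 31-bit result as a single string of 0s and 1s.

s1 (pos 1,3,5,7,9,11,13,15,17,19,21,23,25,27,29,31): 1⊕0⊕0⊕1⊕1⊕1⊕1⊕0⊕0⊕0⊕0⊕0⊕1⊕1⊕1⊕1 = 1
s2 (pos 2,3,6,7,10,11,14,15,18,19,22,23,26,27,30,31): 0⊕0⊕1⊕1⊕0⊕1⊕0⊕0⊕1⊕0⊕0⊕0⊕1⊕1⊕1⊕1 = 0
s4 (pos 4,5,6,7,12,13,14,15,20,21,22,23,28,29,30,31): 1⊕0⊕1⊕1⊕1⊕1⊕0⊕0⊕0⊕0⊕0⊕0⊕0⊕1⊕1⊕1 = 0
s8 (pos 8,9,10,11,12,13,14,15,24,25,26,27,28,29,30,31): 0⊕1⊕0⊕1⊕1⊕1⊕0⊕0⊕1⊕1⊕1⊕1⊕0⊕1⊕1⊕1 = 1
s16 (pos 16,17,18,19,20,21,22,23,24,25,26,27,28,29,30,31): 1⊕0⊕1⊕0⊕0⊕0⊕0⊕0⊕1⊕1⊕1⊕1⊕0⊕1⊕1⊕1 = 1
Syndrome s16…s1 = 11001 → error at position 25.
Flip position 25: 1001011010111001010000011110111 → 1001011010111001010000010110111

1001011010111001010000010110111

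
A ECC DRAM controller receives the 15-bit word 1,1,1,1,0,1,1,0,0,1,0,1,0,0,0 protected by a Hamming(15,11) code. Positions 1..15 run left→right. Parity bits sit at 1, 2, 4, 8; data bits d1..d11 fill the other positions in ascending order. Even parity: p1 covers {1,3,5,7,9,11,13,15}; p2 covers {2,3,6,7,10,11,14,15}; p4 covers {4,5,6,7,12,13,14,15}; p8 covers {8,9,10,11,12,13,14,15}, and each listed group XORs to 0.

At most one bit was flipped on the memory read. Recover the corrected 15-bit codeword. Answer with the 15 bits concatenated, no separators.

s1 (pos 1,3,5,7,9,11,13,15): 1⊕1⊕0⊕1⊕0⊕0⊕0⊕0 = 1
s2 (pos 2,3,6,7,10,11,14,15): 1⊕1⊕1⊕1⊕1⊕0⊕0⊕0 = 1
s4 (pos 4,5,6,7,12,13,14,15): 1⊕0⊕1⊕1⊕1⊕0⊕0⊕0 = 0
s8 (pos 8,9,10,11,12,13,14,15): 0⊕0⊕1⊕0⊕1⊕0⊕0⊕0 = 0
Syndrome s8…s1 = 0011 → error at position 3.
Flip position 3: 111101100101000 → 110101100101000

110101100101000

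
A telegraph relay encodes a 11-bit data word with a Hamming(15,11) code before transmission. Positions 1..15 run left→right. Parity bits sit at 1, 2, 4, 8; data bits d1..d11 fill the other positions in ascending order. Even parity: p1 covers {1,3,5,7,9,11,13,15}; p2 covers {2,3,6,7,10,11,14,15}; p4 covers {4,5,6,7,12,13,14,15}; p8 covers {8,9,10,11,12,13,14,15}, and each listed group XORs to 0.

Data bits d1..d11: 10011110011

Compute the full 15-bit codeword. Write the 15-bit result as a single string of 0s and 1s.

101100111110011

Place data at non-parity positions: p1 p2 1 p4 0 0 1 p8 1 1 1 0 0 1 1
p1 (pos 1,3,5,7,9,11,13,15): XOR of data positions = 1⊕0⊕1⊕1⊕1⊕0⊕1 = 1
p2 (pos 2,3,6,7,10,11,14,15): XOR of data positions = 1⊕0⊕1⊕1⊕1⊕1⊕1 = 0
p4 (pos 4,5,6,7,12,13,14,15): XOR of data positions = 0⊕0⊕1⊕0⊕0⊕1⊕1 = 1
p8 (pos 8,9,10,11,12,13,14,15): XOR of data positions = 1⊕1⊕1⊕0⊕0⊕1⊕1 = 1
Codeword: 101100111110011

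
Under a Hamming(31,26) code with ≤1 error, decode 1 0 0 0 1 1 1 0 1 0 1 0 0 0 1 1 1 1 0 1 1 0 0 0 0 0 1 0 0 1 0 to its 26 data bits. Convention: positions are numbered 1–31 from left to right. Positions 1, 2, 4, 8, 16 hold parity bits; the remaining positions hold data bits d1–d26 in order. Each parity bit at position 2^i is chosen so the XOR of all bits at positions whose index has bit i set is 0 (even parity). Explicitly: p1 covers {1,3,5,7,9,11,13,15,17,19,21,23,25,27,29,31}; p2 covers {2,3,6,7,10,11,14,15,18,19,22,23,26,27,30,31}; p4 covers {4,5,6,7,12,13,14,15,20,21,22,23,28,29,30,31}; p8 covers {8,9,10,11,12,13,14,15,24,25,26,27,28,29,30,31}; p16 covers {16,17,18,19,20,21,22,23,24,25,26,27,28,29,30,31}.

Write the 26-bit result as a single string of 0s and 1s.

s1 (pos 1,3,5,7,9,11,13,15,17,19,21,23,25,27,29,31): 1⊕0⊕1⊕1⊕1⊕1⊕0⊕1⊕1⊕0⊕1⊕0⊕0⊕1⊕0⊕0 = 1
s2 (pos 2,3,6,7,10,11,14,15,18,19,22,23,26,27,30,31): 0⊕0⊕1⊕1⊕0⊕1⊕0⊕1⊕1⊕0⊕0⊕0⊕0⊕1⊕1⊕0 = 1
s4 (pos 4,5,6,7,12,13,14,15,20,21,22,23,28,29,30,31): 0⊕1⊕1⊕1⊕0⊕0⊕0⊕1⊕1⊕1⊕0⊕0⊕0⊕0⊕1⊕0 = 1
s8 (pos 8,9,10,11,12,13,14,15,24,25,26,27,28,29,30,31): 0⊕1⊕0⊕1⊕0⊕0⊕0⊕1⊕0⊕0⊕0⊕1⊕0⊕0⊕1⊕0 = 1
s16 (pos 16,17,18,19,20,21,22,23,24,25,26,27,28,29,30,31): 1⊕1⊕1⊕0⊕1⊕1⊕0⊕0⊕0⊕0⊕0⊕1⊕0⊕0⊕1⊕0 = 1
Syndrome s16…s1 = 11111 → error at position 31.
Flip position 31: 1000111010100011110110000010010 → 1000111010100011110110000010011
Read data bits from positions 3,5,6,7,9,10,11,12,13,14,15,17,18,19,20,21,22,23,24,25,26,27,28,29,30,31: 01111010001110110000010011

01111010001110110000010011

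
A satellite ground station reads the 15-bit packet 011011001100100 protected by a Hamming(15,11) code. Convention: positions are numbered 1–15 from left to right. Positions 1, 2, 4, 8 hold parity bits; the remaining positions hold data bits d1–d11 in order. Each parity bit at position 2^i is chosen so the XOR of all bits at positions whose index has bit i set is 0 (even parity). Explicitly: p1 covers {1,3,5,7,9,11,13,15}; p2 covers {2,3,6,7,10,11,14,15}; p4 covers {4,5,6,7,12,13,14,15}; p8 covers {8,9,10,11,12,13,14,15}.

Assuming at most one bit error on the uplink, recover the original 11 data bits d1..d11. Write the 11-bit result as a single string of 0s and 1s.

11101101100

s1 (pos 1,3,5,7,9,11,13,15): 0⊕1⊕1⊕0⊕1⊕0⊕1⊕0 = 0
s2 (pos 2,3,6,7,10,11,14,15): 1⊕1⊕1⊕0⊕1⊕0⊕0⊕0 = 0
s4 (pos 4,5,6,7,12,13,14,15): 0⊕1⊕1⊕0⊕0⊕1⊕0⊕0 = 1
s8 (pos 8,9,10,11,12,13,14,15): 0⊕1⊕1⊕0⊕0⊕1⊕0⊕0 = 1
Syndrome s8…s1 = 1100 → error at position 12.
Flip position 12: 011011001100100 → 011011001101100
Read data bits from positions 3,5,6,7,9,10,11,12,13,14,15: 11101101100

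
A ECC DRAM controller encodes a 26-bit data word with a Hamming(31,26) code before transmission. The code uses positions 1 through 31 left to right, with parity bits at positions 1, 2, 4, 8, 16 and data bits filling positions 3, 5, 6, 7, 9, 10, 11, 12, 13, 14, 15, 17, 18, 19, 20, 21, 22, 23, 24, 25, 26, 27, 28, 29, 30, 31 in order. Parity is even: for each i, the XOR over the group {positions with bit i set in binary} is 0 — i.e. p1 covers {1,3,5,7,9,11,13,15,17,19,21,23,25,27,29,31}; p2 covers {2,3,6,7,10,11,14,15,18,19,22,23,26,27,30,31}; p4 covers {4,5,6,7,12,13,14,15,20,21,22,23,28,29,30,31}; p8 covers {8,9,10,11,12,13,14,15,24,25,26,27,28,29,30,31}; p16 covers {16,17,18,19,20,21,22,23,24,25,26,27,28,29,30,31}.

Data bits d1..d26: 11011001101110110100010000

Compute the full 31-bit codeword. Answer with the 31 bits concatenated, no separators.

0010101110011010110110100010000

Place data at non-parity positions: p1 p2 1 p4 1 0 1 p8 1 0 0 1 1 0 1 p16 1 1 0 1 1 0 1 0 0 0 1 0 0 0 0
p1 (pos 1,3,5,7,9,11,13,15,17,19,21,23,25,27,29,31): XOR of data positions = 1⊕1⊕1⊕1⊕0⊕1⊕1⊕1⊕0⊕1⊕1⊕0⊕1⊕0⊕0 = 0
p2 (pos 2,3,6,7,10,11,14,15,18,19,22,23,26,27,30,31): XOR of data positions = 1⊕0⊕1⊕0⊕0⊕0⊕1⊕1⊕0⊕0⊕1⊕0⊕1⊕0⊕0 = 0
p4 (pos 4,5,6,7,12,13,14,15,20,21,22,23,28,29,30,31): XOR of data positions = 1⊕0⊕1⊕1⊕1⊕0⊕1⊕1⊕1⊕0⊕1⊕0⊕0⊕0⊕0 = 0
p8 (pos 8,9,10,11,12,13,14,15,24,25,26,27,28,29,30,31): XOR of data positions = 1⊕0⊕0⊕1⊕1⊕0⊕1⊕0⊕0⊕0⊕1⊕0⊕0⊕0⊕0 = 1
p16 (pos 16,17,18,19,20,21,22,23,24,25,26,27,28,29,30,31): XOR of data positions = 1⊕1⊕0⊕1⊕1⊕0⊕1⊕0⊕0⊕0⊕1⊕0⊕0⊕0⊕0 = 0
Codeword: 0010101110011010110110100010000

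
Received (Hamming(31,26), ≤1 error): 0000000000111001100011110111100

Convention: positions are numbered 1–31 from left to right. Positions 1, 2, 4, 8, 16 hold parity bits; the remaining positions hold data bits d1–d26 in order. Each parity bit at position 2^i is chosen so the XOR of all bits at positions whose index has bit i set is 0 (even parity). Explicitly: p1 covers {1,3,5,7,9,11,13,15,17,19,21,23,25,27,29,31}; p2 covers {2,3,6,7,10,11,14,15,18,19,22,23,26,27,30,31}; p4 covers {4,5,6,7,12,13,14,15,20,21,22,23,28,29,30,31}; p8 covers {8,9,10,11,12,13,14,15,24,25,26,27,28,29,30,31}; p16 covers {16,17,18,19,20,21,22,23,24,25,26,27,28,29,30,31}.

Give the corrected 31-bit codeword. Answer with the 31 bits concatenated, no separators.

0000001000111001100011110111100

s1 (pos 1,3,5,7,9,11,13,15,17,19,21,23,25,27,29,31): 0⊕0⊕0⊕0⊕0⊕1⊕1⊕0⊕1⊕0⊕1⊕1⊕0⊕1⊕1⊕0 = 1
s2 (pos 2,3,6,7,10,11,14,15,18,19,22,23,26,27,30,31): 0⊕0⊕0⊕0⊕0⊕1⊕0⊕0⊕0⊕0⊕1⊕1⊕1⊕1⊕0⊕0 = 1
s4 (pos 4,5,6,7,12,13,14,15,20,21,22,23,28,29,30,31): 0⊕0⊕0⊕0⊕1⊕1⊕0⊕0⊕0⊕1⊕1⊕1⊕1⊕1⊕0⊕0 = 1
s8 (pos 8,9,10,11,12,13,14,15,24,25,26,27,28,29,30,31): 0⊕0⊕0⊕1⊕1⊕1⊕0⊕0⊕1⊕0⊕1⊕1⊕1⊕1⊕0⊕0 = 0
s16 (pos 16,17,18,19,20,21,22,23,24,25,26,27,28,29,30,31): 1⊕1⊕0⊕0⊕0⊕1⊕1⊕1⊕1⊕0⊕1⊕1⊕1⊕1⊕0⊕0 = 0
Syndrome s16…s1 = 00111 → error at position 7.
Flip position 7: 0000000000111001100011110111100 → 0000001000111001100011110111100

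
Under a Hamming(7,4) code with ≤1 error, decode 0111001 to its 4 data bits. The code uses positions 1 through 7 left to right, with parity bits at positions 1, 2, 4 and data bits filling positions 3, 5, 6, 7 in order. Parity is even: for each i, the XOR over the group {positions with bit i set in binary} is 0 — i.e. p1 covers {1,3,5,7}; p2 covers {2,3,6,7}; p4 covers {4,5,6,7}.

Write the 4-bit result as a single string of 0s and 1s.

s1 (pos 1,3,5,7): 0⊕1⊕0⊕1 = 0
s2 (pos 2,3,6,7): 1⊕1⊕0⊕1 = 1
s4 (pos 4,5,6,7): 1⊕0⊕0⊕1 = 0
Syndrome s4…s1 = 010 → error at position 2.
Flip position 2: 0111001 → 0011001
Read data bits from positions 3,5,6,7: 1001

1001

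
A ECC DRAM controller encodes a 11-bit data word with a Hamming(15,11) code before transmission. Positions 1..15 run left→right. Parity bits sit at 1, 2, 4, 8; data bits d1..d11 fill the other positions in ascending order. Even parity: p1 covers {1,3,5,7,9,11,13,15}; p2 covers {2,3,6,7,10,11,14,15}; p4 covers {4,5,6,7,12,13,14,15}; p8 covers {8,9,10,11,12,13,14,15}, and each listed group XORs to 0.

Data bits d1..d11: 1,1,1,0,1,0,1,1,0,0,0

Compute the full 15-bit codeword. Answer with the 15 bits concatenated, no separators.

Place data at non-parity positions: p1 p2 1 p4 1 1 0 p8 1 0 1 1 0 0 0
p1 (pos 1,3,5,7,9,11,13,15): XOR of data positions = 1⊕1⊕0⊕1⊕1⊕0⊕0 = 0
p2 (pos 2,3,6,7,10,11,14,15): XOR of data positions = 1⊕1⊕0⊕0⊕1⊕0⊕0 = 1
p4 (pos 4,5,6,7,12,13,14,15): XOR of data positions = 1⊕1⊕0⊕1⊕0⊕0⊕0 = 1
p8 (pos 8,9,10,11,12,13,14,15): XOR of data positions = 1⊕0⊕1⊕1⊕0⊕0⊕0 = 1
Codeword: 011111011011000

011111011011000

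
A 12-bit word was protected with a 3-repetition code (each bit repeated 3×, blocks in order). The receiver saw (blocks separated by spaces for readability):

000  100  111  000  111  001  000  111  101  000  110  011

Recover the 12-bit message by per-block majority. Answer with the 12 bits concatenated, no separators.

Block 1 (000): 0 ones → 0
Block 2 (100): 1 one → 0
Block 3 (111): 3 ones → 1
Block 4 (000): 0 ones → 0
Block 5 (111): 3 ones → 1
Block 6 (001): 1 one → 0
Block 7 (000): 0 ones → 0
Block 8 (111): 3 ones → 1
Block 9 (101): 2 ones → 1
Block 10 (000): 0 ones → 0
Block 11 (110): 2 ones → 1
Block 12 (011): 2 ones → 1

001010011011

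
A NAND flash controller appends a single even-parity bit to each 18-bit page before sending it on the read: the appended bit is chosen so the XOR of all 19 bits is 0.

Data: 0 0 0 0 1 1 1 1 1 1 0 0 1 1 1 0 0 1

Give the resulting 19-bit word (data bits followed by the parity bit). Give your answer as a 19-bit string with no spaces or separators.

0000111111001110010

XOR of the 18 data bits: 0⊕0⊕0⊕0⊕1⊕1⊕1⊕1⊕1⊕1⊕0⊕0⊕1⊕1⊕1⊕0⊕0⊕1 = 0
Parity bit = 0 (so all 19 bits XOR to 0).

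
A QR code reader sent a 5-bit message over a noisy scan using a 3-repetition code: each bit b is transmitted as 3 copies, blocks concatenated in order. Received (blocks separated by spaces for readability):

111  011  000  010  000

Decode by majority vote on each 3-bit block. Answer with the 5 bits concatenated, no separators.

11000

Block 1 (111): 3 ones → 1
Block 2 (011): 2 ones → 1
Block 3 (000): 0 ones → 0
Block 4 (010): 1 one → 0
Block 5 (000): 0 ones → 0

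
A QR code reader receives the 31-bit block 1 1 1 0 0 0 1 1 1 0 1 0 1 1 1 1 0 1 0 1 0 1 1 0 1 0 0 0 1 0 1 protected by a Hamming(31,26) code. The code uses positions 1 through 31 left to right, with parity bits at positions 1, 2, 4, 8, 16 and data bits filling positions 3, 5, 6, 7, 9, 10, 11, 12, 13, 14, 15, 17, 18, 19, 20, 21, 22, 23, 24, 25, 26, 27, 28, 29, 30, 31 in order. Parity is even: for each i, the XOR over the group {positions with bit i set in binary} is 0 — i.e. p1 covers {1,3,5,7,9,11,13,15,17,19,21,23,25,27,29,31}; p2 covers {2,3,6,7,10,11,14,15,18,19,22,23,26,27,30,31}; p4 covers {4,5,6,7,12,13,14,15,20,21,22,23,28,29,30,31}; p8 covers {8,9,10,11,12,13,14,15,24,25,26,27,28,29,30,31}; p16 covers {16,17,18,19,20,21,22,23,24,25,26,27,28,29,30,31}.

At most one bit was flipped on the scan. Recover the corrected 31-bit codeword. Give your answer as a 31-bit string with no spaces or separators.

s1 (pos 1,3,5,7,9,11,13,15,17,19,21,23,25,27,29,31): 1⊕1⊕0⊕1⊕1⊕1⊕1⊕1⊕0⊕0⊕0⊕1⊕1⊕0⊕1⊕1 = 1
s2 (pos 2,3,6,7,10,11,14,15,18,19,22,23,26,27,30,31): 1⊕1⊕0⊕1⊕0⊕1⊕1⊕1⊕1⊕0⊕1⊕1⊕0⊕0⊕0⊕1 = 0
s4 (pos 4,5,6,7,12,13,14,15,20,21,22,23,28,29,30,31): 0⊕0⊕0⊕1⊕0⊕1⊕1⊕1⊕1⊕0⊕1⊕1⊕0⊕1⊕0⊕1 = 1
s8 (pos 8,9,10,11,12,13,14,15,24,25,26,27,28,29,30,31): 1⊕1⊕0⊕1⊕0⊕1⊕1⊕1⊕0⊕1⊕0⊕0⊕0⊕1⊕0⊕1 = 1
s16 (pos 16,17,18,19,20,21,22,23,24,25,26,27,28,29,30,31): 1⊕0⊕1⊕0⊕1⊕0⊕1⊕1⊕0⊕1⊕0⊕0⊕0⊕1⊕0⊕1 = 0
Syndrome s16…s1 = 01101 → error at position 13.
Flip position 13: 1110001110101111010101101000101 → 1110001110100111010101101000101

1110001110100111010101101000101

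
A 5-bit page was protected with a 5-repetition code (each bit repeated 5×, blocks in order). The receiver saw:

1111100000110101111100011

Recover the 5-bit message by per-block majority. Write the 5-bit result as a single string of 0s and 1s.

Block 1 (11111): 5 ones → 1
Block 2 (00000): 0 ones → 0
Block 3 (11010): 3 ones → 1
Block 4 (11111): 5 ones → 1
Block 5 (00011): 2 ones → 0

10110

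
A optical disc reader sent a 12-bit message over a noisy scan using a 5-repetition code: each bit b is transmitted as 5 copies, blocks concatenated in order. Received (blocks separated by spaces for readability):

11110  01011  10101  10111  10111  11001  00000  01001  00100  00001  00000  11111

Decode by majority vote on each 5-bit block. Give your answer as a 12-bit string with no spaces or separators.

Block 1 (11110): 4 ones → 1
Block 2 (01011): 3 ones → 1
Block 3 (10101): 3 ones → 1
Block 4 (10111): 4 ones → 1
Block 5 (10111): 4 ones → 1
Block 6 (11001): 3 ones → 1
Block 7 (00000): 0 ones → 0
Block 8 (01001): 2 ones → 0
Block 9 (00100): 1 one → 0
Block 10 (00001): 1 one → 0
Block 11 (00000): 0 ones → 0
Block 12 (11111): 5 ones → 1

111111000001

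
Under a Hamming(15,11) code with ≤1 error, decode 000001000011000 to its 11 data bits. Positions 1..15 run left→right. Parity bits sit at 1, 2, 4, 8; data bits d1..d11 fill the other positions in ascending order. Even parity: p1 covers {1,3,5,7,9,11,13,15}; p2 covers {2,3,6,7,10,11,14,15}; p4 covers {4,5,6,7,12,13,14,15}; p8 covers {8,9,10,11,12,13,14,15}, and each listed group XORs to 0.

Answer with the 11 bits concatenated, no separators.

s1 (pos 1,3,5,7,9,11,13,15): 0⊕0⊕0⊕0⊕0⊕1⊕0⊕0 = 1
s2 (pos 2,3,6,7,10,11,14,15): 0⊕0⊕1⊕0⊕0⊕1⊕0⊕0 = 0
s4 (pos 4,5,6,7,12,13,14,15): 0⊕0⊕1⊕0⊕1⊕0⊕0⊕0 = 0
s8 (pos 8,9,10,11,12,13,14,15): 0⊕0⊕0⊕1⊕1⊕0⊕0⊕0 = 0
Syndrome s8…s1 = 0001 → error at position 1.
Flip position 1: 000001000011000 → 100001000011000
Read data bits from positions 3,5,6,7,9,10,11,12,13,14,15: 00100011000

00100011000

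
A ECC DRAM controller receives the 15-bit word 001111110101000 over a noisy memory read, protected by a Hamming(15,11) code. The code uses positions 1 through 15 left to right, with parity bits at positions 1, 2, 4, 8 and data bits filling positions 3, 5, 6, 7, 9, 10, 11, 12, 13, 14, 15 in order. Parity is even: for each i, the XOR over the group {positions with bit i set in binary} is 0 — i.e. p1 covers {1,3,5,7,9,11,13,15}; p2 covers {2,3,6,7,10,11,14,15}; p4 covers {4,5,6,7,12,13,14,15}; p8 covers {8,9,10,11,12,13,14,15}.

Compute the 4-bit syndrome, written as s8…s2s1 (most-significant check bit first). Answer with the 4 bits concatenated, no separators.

s1 (pos 1,3,5,7,9,11,13,15): 0⊕1⊕1⊕1⊕0⊕0⊕0⊕0 = 1
s2 (pos 2,3,6,7,10,11,14,15): 0⊕1⊕1⊕1⊕1⊕0⊕0⊕0 = 0
s4 (pos 4,5,6,7,12,13,14,15): 1⊕1⊕1⊕1⊕1⊕0⊕0⊕0 = 1
s8 (pos 8,9,10,11,12,13,14,15): 1⊕0⊕1⊕0⊕1⊕0⊕0⊕0 = 1
Syndrome s8…s1 = 1101 → error at position 13.

1101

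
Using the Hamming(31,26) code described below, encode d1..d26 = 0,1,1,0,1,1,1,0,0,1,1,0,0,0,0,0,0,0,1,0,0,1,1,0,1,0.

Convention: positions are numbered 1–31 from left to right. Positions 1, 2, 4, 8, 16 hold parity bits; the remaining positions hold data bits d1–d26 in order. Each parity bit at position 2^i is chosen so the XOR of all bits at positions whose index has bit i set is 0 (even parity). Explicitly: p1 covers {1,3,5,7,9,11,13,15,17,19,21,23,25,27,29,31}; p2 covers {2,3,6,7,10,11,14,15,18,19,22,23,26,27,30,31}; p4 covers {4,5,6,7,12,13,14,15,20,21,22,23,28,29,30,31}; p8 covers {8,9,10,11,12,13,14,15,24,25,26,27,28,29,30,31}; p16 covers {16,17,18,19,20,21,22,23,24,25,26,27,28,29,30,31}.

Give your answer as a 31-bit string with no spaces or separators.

1100110111100110000000010011010

Place data at non-parity positions: p1 p2 0 p4 1 1 0 p8 1 1 1 0 0 1 1 p16 0 0 0 0 0 0 0 1 0 0 1 1 0 1 0
p1 (pos 1,3,5,7,9,11,13,15,17,19,21,23,25,27,29,31): XOR of data positions = 0⊕1⊕0⊕1⊕1⊕0⊕1⊕0⊕0⊕0⊕0⊕0⊕1⊕0⊕0 = 1
p2 (pos 2,3,6,7,10,11,14,15,18,19,22,23,26,27,30,31): XOR of data positions = 0⊕1⊕0⊕1⊕1⊕1⊕1⊕0⊕0⊕0⊕0⊕0⊕1⊕1⊕0 = 1
p4 (pos 4,5,6,7,12,13,14,15,20,21,22,23,28,29,30,31): XOR of data positions = 1⊕1⊕0⊕0⊕0⊕1⊕1⊕0⊕0⊕0⊕0⊕1⊕0⊕1⊕0 = 0
p8 (pos 8,9,10,11,12,13,14,15,24,25,26,27,28,29,30,31): XOR of data positions = 1⊕1⊕1⊕0⊕0⊕1⊕1⊕1⊕0⊕0⊕1⊕1⊕0⊕1⊕0 = 1
p16 (pos 16,17,18,19,20,21,22,23,24,25,26,27,28,29,30,31): XOR of data positions = 0⊕0⊕0⊕0⊕0⊕0⊕0⊕1⊕0⊕0⊕1⊕1⊕0⊕1⊕0 = 0
Codeword: 1100110111100110000000010011010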